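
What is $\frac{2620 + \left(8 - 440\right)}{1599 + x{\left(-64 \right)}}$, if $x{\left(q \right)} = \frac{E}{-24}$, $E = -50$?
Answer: $\frac{26256}{19213} \approx 1.3666$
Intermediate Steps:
$x{\left(q \right)} = \frac{25}{12}$ ($x{\left(q \right)} = - \frac{50}{-24} = \left(-50\right) \left(- \frac{1}{24}\right) = \frac{25}{12}$)
$\frac{2620 + \left(8 - 440\right)}{1599 + x{\left(-64 \right)}} = \frac{2620 + \left(8 - 440\right)}{1599 + \frac{25}{12}} = \frac{2620 + \left(8 - 440\right)}{\frac{19213}{12}} = \left(2620 - 432\right) \frac{12}{19213} = 2188 \cdot \frac{12}{19213} = \frac{26256}{19213}$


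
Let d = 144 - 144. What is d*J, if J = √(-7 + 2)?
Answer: 0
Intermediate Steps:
d = 0
J = I*√5 (J = √(-5) = I*√5 ≈ 2.2361*I)
d*J = 0*(I*√5) = 0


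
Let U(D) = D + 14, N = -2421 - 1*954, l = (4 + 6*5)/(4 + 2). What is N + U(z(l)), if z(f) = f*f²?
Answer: -85834/27 ≈ -3179.0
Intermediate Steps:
l = 17/3 (l = (4 + 30)/6 = 34*(⅙) = 17/3 ≈ 5.6667)
z(f) = f³
N = -3375 (N = -2421 - 954 = -3375)
U(D) = 14 + D
N + U(z(l)) = -3375 + (14 + (17/3)³) = -3375 + (14 + 4913/27) = -3375 + 5291/27 = -85834/27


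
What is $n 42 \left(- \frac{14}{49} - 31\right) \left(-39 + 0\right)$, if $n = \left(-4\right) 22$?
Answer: $-4509648$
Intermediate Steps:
$n = -88$
$n 42 \left(- \frac{14}{49} - 31\right) \left(-39 + 0\right) = \left(-88\right) 42 \left(- \frac{14}{49} - 31\right) \left(-39 + 0\right) = - 3696 \left(\left(-14\right) \frac{1}{49} - 31\right) \left(-39\right) = - 3696 \left(- \frac{2}{7} - 31\right) \left(-39\right) = - 3696 \left(\left(- \frac{219}{7}\right) \left(-39\right)\right) = \left(-3696\right) \frac{8541}{7} = -4509648$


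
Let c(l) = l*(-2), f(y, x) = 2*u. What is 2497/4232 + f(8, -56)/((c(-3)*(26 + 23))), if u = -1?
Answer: 362827/622104 ≈ 0.58323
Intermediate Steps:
f(y, x) = -2 (f(y, x) = 2*(-1) = -2)
c(l) = -2*l
2497/4232 + f(8, -56)/((c(-3)*(26 + 23))) = 2497/4232 - 2*1/(6*(26 + 23)) = 2497*(1/4232) - 2/(6*49) = 2497/4232 - 2/294 = 2497/4232 - 2*1/294 = 2497/4232 - 1/147 = 362827/622104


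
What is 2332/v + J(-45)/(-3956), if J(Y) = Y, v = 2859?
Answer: 9354047/11310204 ≈ 0.82704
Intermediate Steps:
2332/v + J(-45)/(-3956) = 2332/2859 - 45/(-3956) = 2332*(1/2859) - 45*(-1/3956) = 2332/2859 + 45/3956 = 9354047/11310204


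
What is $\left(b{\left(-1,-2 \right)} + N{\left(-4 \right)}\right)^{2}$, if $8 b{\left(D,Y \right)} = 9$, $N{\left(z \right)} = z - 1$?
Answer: $\frac{961}{64} \approx 15.016$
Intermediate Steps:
$N{\left(z \right)} = -1 + z$ ($N{\left(z \right)} = z - 1 = -1 + z$)
$b{\left(D,Y \right)} = \frac{9}{8}$ ($b{\left(D,Y \right)} = \frac{1}{8} \cdot 9 = \frac{9}{8}$)
$\left(b{\left(-1,-2 \right)} + N{\left(-4 \right)}\right)^{2} = \left(\frac{9}{8} - 5\right)^{2} = \left(- \frac{31}{8}\right)^{2} = \frac{961}{64}$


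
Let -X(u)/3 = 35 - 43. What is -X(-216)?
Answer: -24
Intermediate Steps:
X(u) = 24 (X(u) = -3*(35 - 43) = -3*(-8) = 24)
-X(-216) = -1*24 = -24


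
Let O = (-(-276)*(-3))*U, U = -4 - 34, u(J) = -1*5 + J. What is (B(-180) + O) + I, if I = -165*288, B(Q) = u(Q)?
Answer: -16241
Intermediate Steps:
u(J) = -5 + J
B(Q) = -5 + Q
U = -38
I = -47520
O = 31464 (O = -(-276)*(-3)*(-38) = -69*12*(-38) = -828*(-38) = 31464)
(B(-180) + O) + I = ((-5 - 180) + 31464) - 47520 = (-185 + 31464) - 47520 = 31279 - 47520 = -16241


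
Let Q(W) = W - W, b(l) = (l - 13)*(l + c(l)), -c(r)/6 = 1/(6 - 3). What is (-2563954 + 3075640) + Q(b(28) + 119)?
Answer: 511686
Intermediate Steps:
c(r) = -2 (c(r) = -6/(6 - 3) = -6/3 = -6*1/3 = -2)
b(l) = (-13 + l)*(-2 + l) (b(l) = (l - 13)*(l - 2) = (-13 + l)*(-2 + l))
Q(W) = 0
(-2563954 + 3075640) + Q(b(28) + 119) = (-2563954 + 3075640) + 0 = 511686 + 0 = 511686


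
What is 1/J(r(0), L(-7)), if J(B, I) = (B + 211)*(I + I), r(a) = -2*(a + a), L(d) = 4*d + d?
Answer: -1/14770 ≈ -6.7705e-5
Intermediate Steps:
L(d) = 5*d
r(a) = -4*a
J(B, I) = 2*I*(211 + B) (J(B, I) = (211 + B)*(2*I) = 2*I*(211 + B))
1/J(r(0), L(-7)) = 1/(2*(5*(-7))*(211 - 4*0)) = 1/(2*(-35)*(211 + 0)) = 1/(2*(-35)*211) = 1/(-14770) = -1/14770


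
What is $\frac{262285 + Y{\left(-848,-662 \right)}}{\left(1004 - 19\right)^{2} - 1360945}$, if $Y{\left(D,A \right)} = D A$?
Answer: $- \frac{823661}{390720} \approx -2.1081$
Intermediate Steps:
$Y{\left(D,A \right)} = A D$
$\frac{262285 + Y{\left(-848,-662 \right)}}{\left(1004 - 19\right)^{2} - 1360945} = \frac{262285 - -561376}{\left(1004 - 19\right)^{2} - 1360945} = \frac{262285 + 561376}{985^{2} - 1360945} = \frac{823661}{970225 - 1360945} = \frac{823661}{-390720} = 823661 \left(- \frac{1}{390720}\right) = - \frac{823661}{390720}$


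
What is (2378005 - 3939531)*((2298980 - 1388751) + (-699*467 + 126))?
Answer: -911809384972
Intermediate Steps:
(2378005 - 3939531)*((2298980 - 1388751) + (-699*467 + 126)) = -1561526*(910229 + (-326433 + 126)) = -1561526*(910229 - 326307) = -1561526*583922 = -911809384972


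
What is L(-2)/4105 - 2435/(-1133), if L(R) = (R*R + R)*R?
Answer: 9991143/4650965 ≈ 2.1482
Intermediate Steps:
L(R) = R*(R + R**2) (L(R) = (R**2 + R)*R = (R + R**2)*R = R*(R + R**2))
L(-2)/4105 - 2435/(-1133) = ((-2)**2*(1 - 2))/4105 - 2435/(-1133) = (4*(-1))*(1/4105) - 2435*(-1/1133) = -4*1/4105 + 2435/1133 = -4/4105 + 2435/1133 = 9991143/4650965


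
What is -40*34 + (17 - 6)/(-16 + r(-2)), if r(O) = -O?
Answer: -19051/14 ≈ -1360.8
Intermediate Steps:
-40*34 + (17 - 6)/(-16 + r(-2)) = -40*34 + (17 - 6)/(-16 - 1*(-2)) = -1360 + 11/(-16 + 2) = -1360 + 11/(-14) = -1360 + 11*(-1/14) = -1360 - 11/14 = -19051/14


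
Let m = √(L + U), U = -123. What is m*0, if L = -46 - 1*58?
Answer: 0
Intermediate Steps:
L = -104 (L = -46 - 58 = -104)
m = I*√227 (m = √(-104 - 123) = √(-227) = I*√227 ≈ 15.067*I)
m*0 = (I*√227)*0 = 0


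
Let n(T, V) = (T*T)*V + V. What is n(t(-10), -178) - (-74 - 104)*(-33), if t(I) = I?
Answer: -23852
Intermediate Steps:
n(T, V) = V + V*T² (n(T, V) = T²*V + V = V*T² + V = V + V*T²)
n(t(-10), -178) - (-74 - 104)*(-33) = -178*(1 + (-10)²) - (-74 - 104)*(-33) = -178*(1 + 100) - (-178)*(-33) = -178*101 - 1*5874 = -17978 - 5874 = -23852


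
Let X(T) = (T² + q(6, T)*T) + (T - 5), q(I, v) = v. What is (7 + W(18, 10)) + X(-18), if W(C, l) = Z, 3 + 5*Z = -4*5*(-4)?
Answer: 3237/5 ≈ 647.40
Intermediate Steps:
Z = 77/5 (Z = -⅗ + (-4*5*(-4))/5 = -⅗ + (-20*(-4))/5 = -⅗ + (⅕)*80 = -⅗ + 16 = 77/5 ≈ 15.400)
W(C, l) = 77/5
X(T) = -5 + T + 2*T² (X(T) = (T² + T*T) + (T - 5) = (T² + T²) + (-5 + T) = 2*T² + (-5 + T) = -5 + T + 2*T²)
(7 + W(18, 10)) + X(-18) = (7 + 77/5) + (-5 - 18 + 2*(-18)²) = 112/5 + (-5 - 18 + 2*324) = 112/5 + (-5 - 18 + 648) = 112/5 + 625 = 3237/5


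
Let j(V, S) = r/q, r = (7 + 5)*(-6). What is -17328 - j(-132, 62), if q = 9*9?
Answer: -155944/9 ≈ -17327.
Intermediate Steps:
r = -72 (r = 12*(-6) = -72)
q = 81
j(V, S) = -8/9 (j(V, S) = -72/81 = -72*1/81 = -8/9)
-17328 - j(-132, 62) = -17328 - 1*(-8/9) = -17328 + 8/9 = -155944/9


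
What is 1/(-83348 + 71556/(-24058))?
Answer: -12029/1002628870 ≈ -1.1997e-5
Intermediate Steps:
1/(-83348 + 71556/(-24058)) = 1/(-83348 + 71556*(-1/24058)) = 1/(-83348 - 35778/12029) = 1/(-1002628870/12029) = -12029/1002628870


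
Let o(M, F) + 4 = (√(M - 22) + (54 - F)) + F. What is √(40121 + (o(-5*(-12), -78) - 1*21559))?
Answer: √(18612 + √38) ≈ 136.45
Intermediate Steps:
o(M, F) = 50 + √(-22 + M) (o(M, F) = -4 + ((√(M - 22) + (54 - F)) + F) = -4 + ((√(-22 + M) + (54 - F)) + F) = -4 + ((54 + √(-22 + M) - F) + F) = -4 + (54 + √(-22 + M)) = 50 + √(-22 + M))
√(40121 + (o(-5*(-12), -78) - 1*21559)) = √(40121 + ((50 + √(-22 - 5*(-12))) - 1*21559)) = √(40121 + ((50 + √(-22 + 60)) - 21559)) = √(40121 + ((50 + √38) - 21559)) = √(40121 + (-21509 + √38)) = √(18612 + √38)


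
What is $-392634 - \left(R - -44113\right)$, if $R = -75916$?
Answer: $-360831$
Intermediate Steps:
$-392634 - \left(R - -44113\right) = -392634 - \left(-75916 - -44113\right) = -392634 - \left(-75916 + 44113\right) = -392634 - -31803 = -392634 + 31803 = -360831$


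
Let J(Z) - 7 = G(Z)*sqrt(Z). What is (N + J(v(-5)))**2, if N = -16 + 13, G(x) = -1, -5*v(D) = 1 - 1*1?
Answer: 16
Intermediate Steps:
v(D) = 0 (v(D) = -(1 - 1*1)/5 = -(1 - 1)/5 = -1/5*0 = 0)
N = -3
J(Z) = 7 - sqrt(Z)
(N + J(v(-5)))**2 = (-3 + (7 - sqrt(0)))**2 = (-3 + (7 - 1*0))**2 = (-3 + (7 + 0))**2 = (-3 + 7)**2 = 4**2 = 16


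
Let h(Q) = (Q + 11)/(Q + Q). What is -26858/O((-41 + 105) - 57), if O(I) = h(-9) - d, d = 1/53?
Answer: 6405633/31 ≈ 2.0663e+5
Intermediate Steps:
h(Q) = (11 + Q)/(2*Q) (h(Q) = (11 + Q)/((2*Q)) = (11 + Q)*(1/(2*Q)) = (11 + Q)/(2*Q))
d = 1/53 ≈ 0.018868
O(I) = -62/477 (O(I) = (½)*(11 - 9)/(-9) - 1*1/53 = (½)*(-⅑)*2 - 1/53 = -⅑ - 1/53 = -62/477)
-26858/O((-41 + 105) - 57) = -26858/(-62/477) = -26858*(-477/62) = 6405633/31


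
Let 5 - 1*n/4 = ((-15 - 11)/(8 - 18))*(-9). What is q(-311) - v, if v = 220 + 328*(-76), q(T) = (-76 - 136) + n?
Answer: 123048/5 ≈ 24610.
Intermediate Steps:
n = 568/5 (n = 20 - 4*(-15 - 11)/(8 - 18)*(-9) = 20 - 4*(-26/(-10))*(-9) = 20 - 4*(-26*(-1/10))*(-9) = 20 - 52*(-9)/5 = 20 - 4*(-117/5) = 20 + 468/5 = 568/5 ≈ 113.60)
q(T) = -492/5 (q(T) = (-76 - 136) + 568/5 = -212 + 568/5 = -492/5)
v = -24708 (v = 220 - 24928 = -24708)
q(-311) - v = -492/5 - 1*(-24708) = -492/5 + 24708 = 123048/5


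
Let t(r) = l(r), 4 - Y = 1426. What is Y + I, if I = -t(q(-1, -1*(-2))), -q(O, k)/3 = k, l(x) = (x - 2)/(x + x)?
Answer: -4268/3 ≈ -1422.7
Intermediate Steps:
l(x) = (-2 + x)/(2*x) (l(x) = (-2 + x)/((2*x)) = (-2 + x)*(1/(2*x)) = (-2 + x)/(2*x))
q(O, k) = -3*k
Y = -1422 (Y = 4 - 1*1426 = 4 - 1426 = -1422)
t(r) = (-2 + r)/(2*r)
I = -2/3 (I = -(-2 - (-3)*(-2))/(2*((-(-3)*(-2)))) = -(-2 - 3*2)/(2*((-3*2))) = -(-2 - 6)/(2*(-6)) = -(-1)*(-8)/(2*6) = -1*2/3 = -2/3 ≈ -0.66667)
Y + I = -1422 - 2/3 = -4268/3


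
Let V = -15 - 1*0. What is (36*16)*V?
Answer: -8640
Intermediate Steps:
V = -15 (V = -15 + 0 = -15)
(36*16)*V = (36*16)*(-15) = 576*(-15) = -8640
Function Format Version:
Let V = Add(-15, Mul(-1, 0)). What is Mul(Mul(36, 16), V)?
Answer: -8640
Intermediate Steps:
V = -15 (V = Add(-15, 0) = -15)
Mul(Mul(36, 16), V) = Mul(Mul(36, 16), -15) = Mul(576, -15) = -8640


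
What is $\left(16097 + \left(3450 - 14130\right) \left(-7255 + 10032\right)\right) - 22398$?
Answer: $-29664661$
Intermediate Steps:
$\left(16097 + \left(3450 - 14130\right) \left(-7255 + 10032\right)\right) - 22398 = \left(16097 + \left(3450 - 14130\right) 2777\right) - 22398 = \left(16097 - 29658360\right) - 22398 = -29642263 - 22398 = -29664661$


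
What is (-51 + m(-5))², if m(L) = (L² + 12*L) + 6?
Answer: 6400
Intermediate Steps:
m(L) = 6 + L² + 12*L
(-51 + m(-5))² = (-51 + (6 + (-5)² + 12*(-5)))² = (-51 + (6 + 25 - 60))² = (-51 - 29)² = (-80)² = 6400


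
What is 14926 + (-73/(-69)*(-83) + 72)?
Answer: 1028803/69 ≈ 14910.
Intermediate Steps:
14926 + (-73/(-69)*(-83) + 72) = 14926 + (-73*(-1/69)*(-83) + 72) = 14926 + ((73/69)*(-83) + 72) = 14926 + (-6059/69 + 72) = 14926 - 1091/69 = 1028803/69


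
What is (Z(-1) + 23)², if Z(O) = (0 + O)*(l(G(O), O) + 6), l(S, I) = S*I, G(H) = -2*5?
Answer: 49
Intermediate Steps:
G(H) = -10
l(S, I) = I*S
Z(O) = O*(6 - 10*O) (Z(O) = (0 + O)*(O*(-10) + 6) = O*(-10*O + 6) = O*(6 - 10*O))
(Z(-1) + 23)² = (2*(-1)*(3 - 5*(-1)) + 23)² = (2*(-1)*(3 + 5) + 23)² = (2*(-1)*8 + 23)² = (-16 + 23)² = 7² = 49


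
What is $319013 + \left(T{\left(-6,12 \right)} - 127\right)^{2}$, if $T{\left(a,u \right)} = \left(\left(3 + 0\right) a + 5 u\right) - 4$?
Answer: $326934$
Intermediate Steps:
$T{\left(a,u \right)} = -4 + 3 a + 5 u$ ($T{\left(a,u \right)} = \left(3 a + 5 u\right) - 4 = -4 + 3 a + 5 u$)
$319013 + \left(T{\left(-6,12 \right)} - 127\right)^{2} = 319013 + \left(\left(-4 + 3 \left(-6\right) + 5 \cdot 12\right) - 127\right)^{2} = 319013 + \left(\left(-4 - 18 + 60\right) - 127\right)^{2} = 319013 + \left(38 - 127\right)^{2} = 319013 + \left(-89\right)^{2} = 319013 + 7921 = 326934$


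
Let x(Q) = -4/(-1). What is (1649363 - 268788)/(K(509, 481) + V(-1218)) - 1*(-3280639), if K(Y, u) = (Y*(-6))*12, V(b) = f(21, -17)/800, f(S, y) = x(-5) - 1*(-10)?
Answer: 48090968034327/14659193 ≈ 3.2806e+6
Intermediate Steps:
x(Q) = 4 (x(Q) = -4*(-1) = 4)
f(S, y) = 14 (f(S, y) = 4 - 1*(-10) = 4 + 10 = 14)
V(b) = 7/400 (V(b) = 14/800 = 14*(1/800) = 7/400)
K(Y, u) = -72*Y (K(Y, u) = -6*Y*12 = -72*Y)
(1649363 - 268788)/(K(509, 481) + V(-1218)) - 1*(-3280639) = (1649363 - 268788)/(-72*509 + 7/400) - 1*(-3280639) = 1380575/(-36648 + 7/400) + 3280639 = 1380575/(-14659193/400) + 3280639 = 1380575*(-400/14659193) + 3280639 = -552230000/14659193 + 3280639 = 48090968034327/14659193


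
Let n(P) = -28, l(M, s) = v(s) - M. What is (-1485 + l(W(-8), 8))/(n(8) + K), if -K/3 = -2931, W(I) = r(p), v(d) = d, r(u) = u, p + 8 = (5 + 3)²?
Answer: -1533/8765 ≈ -0.17490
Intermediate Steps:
p = 56 (p = -8 + (5 + 3)² = -8 + 8² = -8 + 64 = 56)
W(I) = 56
K = 8793 (K = -3*(-2931) = 8793)
l(M, s) = s - M
(-1485 + l(W(-8), 8))/(n(8) + K) = (-1485 + (8 - 1*56))/(-28 + 8793) = (-1485 + (8 - 56))/8765 = (-1485 - 48)*(1/8765) = -1533*1/8765 = -1533/8765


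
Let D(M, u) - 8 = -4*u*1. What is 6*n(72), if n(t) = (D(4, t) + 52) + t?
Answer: -936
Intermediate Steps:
D(M, u) = 8 - 4*u (D(M, u) = 8 - 4*u*1 = 8 - 4*u)
n(t) = 60 - 3*t (n(t) = ((8 - 4*t) + 52) + t = (60 - 4*t) + t = 60 - 3*t)
6*n(72) = 6*(60 - 3*72) = 6*(60 - 216) = 6*(-156) = -936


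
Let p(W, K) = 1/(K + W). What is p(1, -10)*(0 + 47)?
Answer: -47/9 ≈ -5.2222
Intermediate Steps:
p(1, -10)*(0 + 47) = (0 + 47)/(-10 + 1) = 47/(-9) = -⅑*47 = -47/9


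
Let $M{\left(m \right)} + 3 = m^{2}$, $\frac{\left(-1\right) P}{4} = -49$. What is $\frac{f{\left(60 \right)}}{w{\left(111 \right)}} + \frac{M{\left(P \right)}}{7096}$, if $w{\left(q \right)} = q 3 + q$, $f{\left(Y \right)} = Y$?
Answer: $\frac{1456761}{262552} \approx 5.5485$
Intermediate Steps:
$P = 196$ ($P = \left(-4\right) \left(-49\right) = 196$)
$M{\left(m \right)} = -3 + m^{2}$
$w{\left(q \right)} = 4 q$ ($w{\left(q \right)} = 3 q + q = 4 q$)
$\frac{f{\left(60 \right)}}{w{\left(111 \right)}} + \frac{M{\left(P \right)}}{7096} = \frac{60}{4 \cdot 111} + \frac{-3 + 196^{2}}{7096} = \frac{60}{444} + \left(-3 + 38416\right) \frac{1}{7096} = 60 \cdot \frac{1}{444} + 38413 \cdot \frac{1}{7096} = \frac{5}{37} + \frac{38413}{7096} = \frac{1456761}{262552}$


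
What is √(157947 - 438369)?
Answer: 9*I*√3462 ≈ 529.55*I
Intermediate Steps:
√(157947 - 438369) = √(-280422) = 9*I*√3462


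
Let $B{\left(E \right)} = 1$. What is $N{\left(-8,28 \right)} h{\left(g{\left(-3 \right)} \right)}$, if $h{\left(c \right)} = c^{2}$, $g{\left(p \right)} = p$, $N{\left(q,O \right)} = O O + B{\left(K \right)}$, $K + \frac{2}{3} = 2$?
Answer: $7065$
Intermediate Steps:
$K = \frac{4}{3}$ ($K = - \frac{2}{3} + 2 = \frac{4}{3} \approx 1.3333$)
$N{\left(q,O \right)} = 1 + O^{2}$ ($N{\left(q,O \right)} = O O + 1 = O^{2} + 1 = 1 + O^{2}$)
$N{\left(-8,28 \right)} h{\left(g{\left(-3 \right)} \right)} = \left(1 + 28^{2}\right) \left(-3\right)^{2} = \left(1 + 784\right) 9 = 785 \cdot 9 = 7065$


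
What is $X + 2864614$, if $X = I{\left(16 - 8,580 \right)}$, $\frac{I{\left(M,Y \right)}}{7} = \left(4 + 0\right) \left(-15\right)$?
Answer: $2864194$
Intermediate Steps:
$I{\left(M,Y \right)} = -420$ ($I{\left(M,Y \right)} = 7 \left(4 + 0\right) \left(-15\right) = 7 \cdot 4 \left(-15\right) = 7 \left(-60\right) = -420$)
$X = -420$
$X + 2864614 = -420 + 2864614 = 2864194$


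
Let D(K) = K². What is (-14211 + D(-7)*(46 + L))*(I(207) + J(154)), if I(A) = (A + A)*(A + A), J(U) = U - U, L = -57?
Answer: -2528091000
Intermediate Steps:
J(U) = 0
I(A) = 4*A² (I(A) = (2*A)*(2*A) = 4*A²)
(-14211 + D(-7)*(46 + L))*(I(207) + J(154)) = (-14211 + (-7)²*(46 - 57))*(4*207² + 0) = (-14211 + 49*(-11))*(4*42849 + 0) = (-14211 - 539)*(171396 + 0) = -14750*171396 = -2528091000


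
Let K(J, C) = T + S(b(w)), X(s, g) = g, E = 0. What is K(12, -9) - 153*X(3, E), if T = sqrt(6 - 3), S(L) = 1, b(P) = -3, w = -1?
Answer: 1 + sqrt(3) ≈ 2.7321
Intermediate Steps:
T = sqrt(3) ≈ 1.7320
K(J, C) = 1 + sqrt(3) (K(J, C) = sqrt(3) + 1 = 1 + sqrt(3))
K(12, -9) - 153*X(3, E) = (1 + sqrt(3)) - 153*0 = (1 + sqrt(3)) + 0 = 1 + sqrt(3)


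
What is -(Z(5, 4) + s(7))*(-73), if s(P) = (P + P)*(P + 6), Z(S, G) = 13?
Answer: 14235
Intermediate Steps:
s(P) = 2*P*(6 + P) (s(P) = (2*P)*(6 + P) = 2*P*(6 + P))
-(Z(5, 4) + s(7))*(-73) = -(13 + 2*7*(6 + 7))*(-73) = -(13 + 2*7*13)*(-73) = -(13 + 182)*(-73) = -195*(-73) = -1*(-14235) = 14235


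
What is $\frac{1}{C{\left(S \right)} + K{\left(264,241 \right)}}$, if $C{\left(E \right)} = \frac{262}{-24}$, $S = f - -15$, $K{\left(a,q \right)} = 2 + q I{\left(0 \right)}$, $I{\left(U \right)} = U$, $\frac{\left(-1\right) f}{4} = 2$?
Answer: $- \frac{12}{107} \approx -0.11215$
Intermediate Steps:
$f = -8$ ($f = \left(-4\right) 2 = -8$)
$K{\left(a,q \right)} = 2$ ($K{\left(a,q \right)} = 2 + q 0 = 2 + 0 = 2$)
$S = 7$ ($S = -8 - -15 = -8 + 15 = 7$)
$C{\left(E \right)} = - \frac{131}{12}$ ($C{\left(E \right)} = 262 \left(- \frac{1}{24}\right) = - \frac{131}{12}$)
$\frac{1}{C{\left(S \right)} + K{\left(264,241 \right)}} = \frac{1}{- \frac{131}{12} + 2} = \frac{1}{- \frac{107}{12}} = - \frac{12}{107}$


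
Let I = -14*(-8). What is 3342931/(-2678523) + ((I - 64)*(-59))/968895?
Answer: -360726078709/288356393565 ≈ -1.2510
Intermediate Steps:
I = 112
3342931/(-2678523) + ((I - 64)*(-59))/968895 = 3342931/(-2678523) + ((112 - 64)*(-59))/968895 = 3342931*(-1/2678523) + (48*(-59))*(1/968895) = -3342931/2678523 - 2832*1/968895 = -3342931/2678523 - 944/322965 = -360726078709/288356393565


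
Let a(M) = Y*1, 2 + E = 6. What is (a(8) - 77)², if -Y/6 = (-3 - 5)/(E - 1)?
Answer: 3721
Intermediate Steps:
E = 4 (E = -2 + 6 = 4)
Y = 16 (Y = -6*(-3 - 5)/(4 - 1) = -(-48)/3 = -6*(-8/3) = 16)
a(M) = 16 (a(M) = 16*1 = 16)
(a(8) - 77)² = (16 - 77)² = (-61)² = 3721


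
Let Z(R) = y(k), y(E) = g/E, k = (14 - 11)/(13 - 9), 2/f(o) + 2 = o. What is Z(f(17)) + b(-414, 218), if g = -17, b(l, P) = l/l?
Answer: -65/3 ≈ -21.667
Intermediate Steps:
b(l, P) = 1
f(o) = 2/(-2 + o)
k = ¾ (k = 3/4 = 3*(¼) = ¾ ≈ 0.75000)
y(E) = -17/E
Z(R) = -68/3 (Z(R) = -17/¾ = -17*4/3 = -68/3)
Z(f(17)) + b(-414, 218) = -68/3 + 1 = -65/3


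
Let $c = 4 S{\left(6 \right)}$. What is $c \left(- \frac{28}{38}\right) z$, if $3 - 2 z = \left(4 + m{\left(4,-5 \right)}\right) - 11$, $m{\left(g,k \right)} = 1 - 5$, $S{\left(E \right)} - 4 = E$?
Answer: $- \frac{3920}{19} \approx -206.32$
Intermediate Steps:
$S{\left(E \right)} = 4 + E$
$m{\left(g,k \right)} = -4$ ($m{\left(g,k \right)} = 1 - 5 = -4$)
$z = 7$ ($z = \frac{3}{2} - \frac{\left(4 - 4\right) - 11}{2} = \frac{3}{2} - \frac{0 - 11}{2} = \frac{3}{2} - - \frac{11}{2} = \frac{3}{2} + \frac{11}{2} = 7$)
$c = 40$ ($c = 4 \left(4 + 6\right) = 4 \cdot 10 = 40$)
$c \left(- \frac{28}{38}\right) z = 40 \left(- \frac{28}{38}\right) 7 = 40 \left(\left(-28\right) \frac{1}{38}\right) 7 = 40 \left(- \frac{14}{19}\right) 7 = \left(- \frac{560}{19}\right) 7 = - \frac{3920}{19}$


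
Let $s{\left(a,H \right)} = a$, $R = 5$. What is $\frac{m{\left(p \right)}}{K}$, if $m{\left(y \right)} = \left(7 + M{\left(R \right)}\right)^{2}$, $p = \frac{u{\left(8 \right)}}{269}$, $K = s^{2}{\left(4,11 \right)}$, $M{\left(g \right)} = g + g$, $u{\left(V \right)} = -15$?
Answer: $\frac{289}{16} \approx 18.063$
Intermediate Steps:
$M{\left(g \right)} = 2 g$
$K = 16$ ($K = 4^{2} = 16$)
$p = - \frac{15}{269} \approx -0.055762$
$m{\left(y \right)} = 289$ ($m{\left(y \right)} = \left(7 + 2 \cdot 5\right)^{2} = \left(7 + 10\right)^{2} = 17^{2} = 289$)
$\frac{m{\left(p \right)}}{K} = \frac{289}{16}$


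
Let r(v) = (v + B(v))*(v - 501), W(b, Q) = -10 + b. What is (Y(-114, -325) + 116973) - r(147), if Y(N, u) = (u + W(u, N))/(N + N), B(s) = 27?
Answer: 3392866/19 ≈ 1.7857e+5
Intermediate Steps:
Y(N, u) = (-10 + 2*u)/(2*N) (Y(N, u) = (u + (-10 + u))/(N + N) = (-10 + 2*u)/((2*N)) = (-10 + 2*u)*(1/(2*N)) = (-10 + 2*u)/(2*N))
r(v) = (-501 + v)*(27 + v) (r(v) = (v + 27)*(v - 501) = (27 + v)*(-501 + v) = (-501 + v)*(27 + v))
(Y(-114, -325) + 116973) - r(147) = ((-5 - 325)/(-114) + 116973) - (-13527 + 147² - 474*147) = (-1/114*(-330) + 116973) - (-13527 + 21609 - 69678) = (55/19 + 116973) - 1*(-61596) = 2222542/19 + 61596 = 3392866/19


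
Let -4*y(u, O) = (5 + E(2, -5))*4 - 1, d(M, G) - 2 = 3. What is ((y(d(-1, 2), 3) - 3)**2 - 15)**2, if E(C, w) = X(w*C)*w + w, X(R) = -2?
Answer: 5574321/256 ≈ 21775.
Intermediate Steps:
E(C, w) = -w (E(C, w) = -2*w + w = -w)
d(M, G) = 5 (d(M, G) = 2 + 3 = 5)
y(u, O) = -39/4 (y(u, O) = -((5 - 1*(-5))*4 - 1)/4 = -((5 + 5)*4 - 1)/4 = -(10*4 - 1)/4 = -(40 - 1)/4 = -1/4*39 = -39/4)
((y(d(-1, 2), 3) - 3)**2 - 15)**2 = ((-39/4 - 3)**2 - 15)**2 = ((-51/4)**2 - 15)**2 = (2601/16 - 15)**2 = (2361/16)**2 = 5574321/256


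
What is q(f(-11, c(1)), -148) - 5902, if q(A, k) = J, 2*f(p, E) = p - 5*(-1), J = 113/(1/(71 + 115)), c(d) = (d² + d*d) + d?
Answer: 15116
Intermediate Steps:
c(d) = d + 2*d² (c(d) = (d² + d²) + d = 2*d² + d = d + 2*d²)
J = 21018 (J = 113/(1/186) = 113*186 = 21018)
f(p, E) = 5/2 + p/2 (f(p, E) = (p - 5*(-1))/2 = (p + 5)/2 = (5 + p)/2 = 5/2 + p/2)
q(A, k) = 21018
q(f(-11, c(1)), -148) - 5902 = 21018 - 5902 = 15116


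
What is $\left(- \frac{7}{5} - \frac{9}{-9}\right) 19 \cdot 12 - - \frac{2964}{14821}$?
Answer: $- \frac{6743556}{74105} \approx -91.0$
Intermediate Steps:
$\left(- \frac{7}{5} - \frac{9}{-9}\right) 19 \cdot 12 - - \frac{2964}{14821} = \left(\left(-7\right) \frac{1}{5} - -1\right) 19 \cdot 12 - \left(-2964\right) \frac{1}{14821} = \left(- \frac{7}{5} + 1\right) 19 \cdot 12 - - \frac{2964}{14821} = \left(- \frac{2}{5}\right) 19 \cdot 12 + \frac{2964}{14821} = \left(- \frac{38}{5}\right) 12 + \frac{2964}{14821} = - \frac{456}{5} + \frac{2964}{14821} = - \frac{6743556}{74105}$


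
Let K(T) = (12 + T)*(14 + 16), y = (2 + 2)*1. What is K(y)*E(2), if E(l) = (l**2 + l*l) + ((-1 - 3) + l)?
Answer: 2880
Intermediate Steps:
y = 4 (y = 4*1 = 4)
K(T) = 360 + 30*T (K(T) = (12 + T)*30 = 360 + 30*T)
E(l) = -4 + l + 2*l**2 (E(l) = (l**2 + l**2) + (-4 + l) = 2*l**2 + (-4 + l) = -4 + l + 2*l**2)
K(y)*E(2) = (360 + 30*4)*(-4 + 2 + 2*2**2) = (360 + 120)*(-4 + 2 + 2*4) = 480*(-4 + 2 + 8) = 480*6 = 2880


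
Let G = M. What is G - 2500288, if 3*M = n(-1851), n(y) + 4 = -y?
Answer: -7499017/3 ≈ -2.4997e+6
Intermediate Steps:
n(y) = -4 - y
M = 1847/3 (M = (-4 - 1*(-1851))/3 = (-4 + 1851)/3 = (1/3)*1847 = 1847/3 ≈ 615.67)
G = 1847/3 ≈ 615.67
G - 2500288 = 1847/3 - 2500288 = -7499017/3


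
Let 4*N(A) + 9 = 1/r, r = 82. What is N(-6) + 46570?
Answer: 15274223/328 ≈ 46568.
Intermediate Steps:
N(A) = -737/328 (N(A) = -9/4 + (1/4)/82 = -9/4 + (1/4)*(1/82) = -9/4 + 1/328 = -737/328)
N(-6) + 46570 = -737/328 + 46570 = 15274223/328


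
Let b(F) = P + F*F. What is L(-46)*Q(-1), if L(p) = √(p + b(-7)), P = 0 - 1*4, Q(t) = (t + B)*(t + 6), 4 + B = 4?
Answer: -5*I ≈ -5.0*I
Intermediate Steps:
B = 0 (B = -4 + 4 = 0)
Q(t) = t*(6 + t) (Q(t) = (t + 0)*(t + 6) = t*(6 + t))
P = -4 (P = 0 - 4 = -4)
b(F) = -4 + F² (b(F) = -4 + F*F = -4 + F²)
L(p) = √(45 + p) (L(p) = √(p + (-4 + (-7)²)) = √(p + (-4 + 49)) = √(p + 45) = √(45 + p))
L(-46)*Q(-1) = √(45 - 46)*(-(6 - 1)) = √(-1)*(-1*5) = I*(-5) = -5*I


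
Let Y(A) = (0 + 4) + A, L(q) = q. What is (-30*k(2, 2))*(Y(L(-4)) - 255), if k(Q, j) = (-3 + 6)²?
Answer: 68850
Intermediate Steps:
k(Q, j) = 9 (k(Q, j) = 3² = 9)
Y(A) = 4 + A
(-30*k(2, 2))*(Y(L(-4)) - 255) = (-30*9)*((4 - 4) - 255) = -270*(0 - 255) = -270*(-255) = 68850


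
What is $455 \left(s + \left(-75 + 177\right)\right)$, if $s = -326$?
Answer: $-101920$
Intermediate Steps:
$455 \left(s + \left(-75 + 177\right)\right) = 455 \left(-326 + \left(-75 + 177\right)\right) = 455 \left(-326 + 102\right) = 455 \left(-224\right) = -101920$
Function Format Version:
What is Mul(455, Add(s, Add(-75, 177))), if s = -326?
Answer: -101920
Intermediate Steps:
Mul(455, Add(s, Add(-75, 177))) = Mul(455, Add(-326, Add(-75, 177))) = Mul(455, Add(-326, 102)) = Mul(455, -224) = -101920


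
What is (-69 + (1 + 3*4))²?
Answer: 3136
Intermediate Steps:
(-69 + (1 + 3*4))² = (-69 + (1 + 12))² = (-69 + 13)² = (-56)² = 3136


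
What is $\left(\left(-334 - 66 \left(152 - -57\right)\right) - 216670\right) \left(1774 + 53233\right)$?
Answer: $-12695505586$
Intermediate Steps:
$\left(\left(-334 - 66 \left(152 - -57\right)\right) - 216670\right) \left(1774 + 53233\right) = \left(\left(-334 - 66 \left(152 + 57\right)\right) - 216670\right) 55007 = \left(\left(-334 - 13794\right) - 216670\right) 55007 = \left(-14128 - 216670\right) 55007 = \left(-230798\right) 55007 = -12695505586$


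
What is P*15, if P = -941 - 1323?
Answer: -33960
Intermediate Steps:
P = -2264
P*15 = -2264*15 = -33960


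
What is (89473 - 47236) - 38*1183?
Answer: -2717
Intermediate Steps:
(89473 - 47236) - 38*1183 = 42237 - 44954 = -2717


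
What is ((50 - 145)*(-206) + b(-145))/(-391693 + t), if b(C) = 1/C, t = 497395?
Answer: 945883/5108930 ≈ 0.18514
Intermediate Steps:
((50 - 145)*(-206) + b(-145))/(-391693 + t) = ((50 - 145)*(-206) + 1/(-145))/(-391693 + 497395) = (-95*(-206) - 1/145)/105702 = (19570 - 1/145)*(1/105702) = (2837649/145)*(1/105702) = 945883/5108930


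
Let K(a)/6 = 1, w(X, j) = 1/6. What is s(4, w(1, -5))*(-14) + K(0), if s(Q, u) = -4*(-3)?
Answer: -162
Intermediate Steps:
w(X, j) = ⅙
K(a) = 6 (K(a) = 6*1 = 6)
s(Q, u) = 12
s(4, w(1, -5))*(-14) + K(0) = 12*(-14) + 6 = -168 + 6 = -162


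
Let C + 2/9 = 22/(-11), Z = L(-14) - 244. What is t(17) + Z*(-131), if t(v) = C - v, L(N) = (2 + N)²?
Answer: 117727/9 ≈ 13081.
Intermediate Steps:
Z = -100 (Z = (2 - 14)² - 244 = (-12)² - 244 = 144 - 244 = -100)
C = -20/9 (C = -2/9 + 22/(-11) = -2/9 + 22*(-1/11) = -2/9 - 2 = -20/9 ≈ -2.2222)
t(v) = -20/9 - v
t(17) + Z*(-131) = (-20/9 - 1*17) - 100*(-131) = (-20/9 - 17) + 13100 = -173/9 + 13100 = 117727/9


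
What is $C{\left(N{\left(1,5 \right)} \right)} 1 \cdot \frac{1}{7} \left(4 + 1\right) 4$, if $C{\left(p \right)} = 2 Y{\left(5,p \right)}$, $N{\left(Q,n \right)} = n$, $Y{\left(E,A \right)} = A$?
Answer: $\frac{200}{7} \approx 28.571$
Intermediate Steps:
$C{\left(p \right)} = 2 p$
$C{\left(N{\left(1,5 \right)} \right)} 1 \cdot \frac{1}{7} \left(4 + 1\right) 4 = 2 \cdot 5 \cdot 1 \cdot \frac{1}{7} \left(4 + 1\right) 4 = 10 \cdot 1 \cdot \frac{1}{7} \cdot 5 \cdot 4 = 10 \cdot \frac{1}{7} \cdot 20 = \frac{10}{7} \cdot 20 = \frac{200}{7}$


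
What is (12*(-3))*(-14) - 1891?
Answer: -1387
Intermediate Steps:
(12*(-3))*(-14) - 1891 = -36*(-14) - 1891 = 504 - 1891 = -1387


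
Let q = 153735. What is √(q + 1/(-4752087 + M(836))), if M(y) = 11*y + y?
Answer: 4*√24007306307298655/1580685 ≈ 392.09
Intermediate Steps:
M(y) = 12*y
√(q + 1/(-4752087 + M(836))) = √(153735 + 1/(-4752087 + 12*836)) = √(153735 + 1/(-4752087 + 10032)) = √(153735 + 1/(-4742055)) = √(153735 - 1/4742055) = √(729019825424/4742055) = 4*√24007306307298655/1580685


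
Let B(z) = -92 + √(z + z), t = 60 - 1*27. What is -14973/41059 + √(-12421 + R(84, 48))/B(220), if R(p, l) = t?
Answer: -14973/41059 - 23*I*√3097/1003 - I*√340670/2006 ≈ -0.36467 - 1.5671*I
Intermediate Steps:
t = 33 (t = 60 - 27 = 33)
R(p, l) = 33
B(z) = -92 + √2*√z (B(z) = -92 + √(2*z) = -92 + √2*√z)
-14973/41059 + √(-12421 + R(84, 48))/B(220) = -14973/41059 + √(-12421 + 33)/(-92 + √2*√220) = -14973*1/41059 + √(-12388)/(-92 + √2*(2*√55)) = -14973/41059 + (2*I*√3097)/(-92 + 2*√110) = -14973/41059 + 2*I*√3097/(-92 + 2*√110)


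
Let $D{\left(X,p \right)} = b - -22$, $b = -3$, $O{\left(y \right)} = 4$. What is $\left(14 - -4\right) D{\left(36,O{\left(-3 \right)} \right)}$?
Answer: $342$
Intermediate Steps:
$D{\left(X,p \right)} = 19$ ($D{\left(X,p \right)} = -3 - -22 = -3 + 22 = 19$)
$\left(14 - -4\right) D{\left(36,O{\left(-3 \right)} \right)} = \left(14 - -4\right) 19 = \left(14 + 4\right) 19 = 18 \cdot 19 = 342$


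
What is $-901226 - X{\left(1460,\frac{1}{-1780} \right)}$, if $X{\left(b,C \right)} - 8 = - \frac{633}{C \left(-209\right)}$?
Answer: $- \frac{187231166}{209} \approx -8.9584 \cdot 10^{5}$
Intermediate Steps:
$X{\left(b,C \right)} = 8 + \frac{633}{209 C}$ ($X{\left(b,C \right)} = 8 - \frac{633}{C \left(-209\right)} = 8 - \frac{633}{\left(-209\right) C} = 8 - 633 \left(- \frac{1}{209 C}\right) = 8 + \frac{633}{209 C}$)
$-901226 - X{\left(1460,\frac{1}{-1780} \right)} = -901226 - \left(8 + \frac{633}{209 \frac{1}{-1780}}\right) = -901226 - \left(8 + \frac{633}{209 \left(- \frac{1}{1780}\right)}\right) = -901226 - \left(8 + \frac{633}{209} \left(-1780\right)\right) = -901226 - \left(8 - \frac{1126740}{209}\right) = -901226 - - \frac{1125068}{209} = -901226 + \frac{1125068}{209} = - \frac{187231166}{209}$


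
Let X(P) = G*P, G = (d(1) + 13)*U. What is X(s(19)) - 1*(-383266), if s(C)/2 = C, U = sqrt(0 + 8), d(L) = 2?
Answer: 383266 + 1140*sqrt(2) ≈ 3.8488e+5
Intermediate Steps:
U = 2*sqrt(2) (U = sqrt(8) = 2*sqrt(2) ≈ 2.8284)
G = 30*sqrt(2) (G = (2 + 13)*(2*sqrt(2)) = 15*(2*sqrt(2)) = 30*sqrt(2) ≈ 42.426)
s(C) = 2*C
X(P) = 30*P*sqrt(2) (X(P) = (30*sqrt(2))*P = 30*P*sqrt(2))
X(s(19)) - 1*(-383266) = 30*(2*19)*sqrt(2) - 1*(-383266) = 30*38*sqrt(2) + 383266 = 1140*sqrt(2) + 383266 = 383266 + 1140*sqrt(2)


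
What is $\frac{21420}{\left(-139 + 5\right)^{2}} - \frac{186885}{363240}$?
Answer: $\frac{24582743}{36235208} \approx 0.67842$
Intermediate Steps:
$\frac{21420}{\left(-139 + 5\right)^{2}} - \frac{186885}{363240} = \frac{21420}{\left(-134\right)^{2}} - \frac{4153}{8072} = \frac{21420}{17956} - \frac{4153}{8072} = 21420 \cdot \frac{1}{17956} - \frac{4153}{8072} = \frac{5355}{4489} - \frac{4153}{8072} = \frac{24582743}{36235208}$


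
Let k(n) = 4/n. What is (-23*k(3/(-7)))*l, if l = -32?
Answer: -20608/3 ≈ -6869.3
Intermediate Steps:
(-23*k(3/(-7)))*l = -92/(3/(-7))*(-32) = -92/(3*(-1/7))*(-32) = -92/(-3/7)*(-32) = -92*(-7)/3*(-32) = -23*(-28/3)*(-32) = (644/3)*(-32) = -20608/3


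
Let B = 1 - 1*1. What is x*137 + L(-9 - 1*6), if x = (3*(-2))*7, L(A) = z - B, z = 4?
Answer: -5750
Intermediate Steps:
B = 0 (B = 1 - 1 = 0)
L(A) = 4 (L(A) = 4 - 1*0 = 4 + 0 = 4)
x = -42 (x = -6*7 = -42)
x*137 + L(-9 - 1*6) = -42*137 + 4 = -5754 + 4 = -5750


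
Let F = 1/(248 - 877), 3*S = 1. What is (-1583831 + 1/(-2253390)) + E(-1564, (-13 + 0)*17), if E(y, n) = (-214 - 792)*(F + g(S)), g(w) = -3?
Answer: -2240614114708319/1417382310 ≈ -1.5808e+6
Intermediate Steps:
S = ⅓ (S = (⅓)*1 = ⅓ ≈ 0.33333)
F = -1/629 (F = 1/(-629) = -1/629 ≈ -0.0015898)
E(y, n) = 1899328/629 (E(y, n) = (-214 - 792)*(-1/629 - 3) = -1006*(-1888/629) = 1899328/629)
(-1583831 + 1/(-2253390)) + E(-1564, (-13 + 0)*17) = (-1583831 + 1/(-2253390)) + 1899328/629 = (-1583831 - 1/2253390) + 1899328/629 = -3568988937091/2253390 + 1899328/629 = -2240614114708319/1417382310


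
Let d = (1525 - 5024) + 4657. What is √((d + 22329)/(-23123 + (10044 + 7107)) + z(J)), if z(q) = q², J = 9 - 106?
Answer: √83857422073/2986 ≈ 96.980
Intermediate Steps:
d = 1158 (d = -3499 + 4657 = 1158)
J = -97
√((d + 22329)/(-23123 + (10044 + 7107)) + z(J)) = √((1158 + 22329)/(-23123 + (10044 + 7107)) + (-97)²) = √(23487/(-23123 + 17151) + 9409) = √(23487/(-5972) + 9409) = √(23487*(-1/5972) + 9409) = √(-23487/5972 + 9409) = √(56167061/5972) = √83857422073/2986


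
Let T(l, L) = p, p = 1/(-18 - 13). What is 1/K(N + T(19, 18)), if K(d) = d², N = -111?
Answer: 961/11847364 ≈ 8.1115e-5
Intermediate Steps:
p = -1/31 (p = 1/(-31) = -1/31 ≈ -0.032258)
T(l, L) = -1/31
1/K(N + T(19, 18)) = 1/((-111 - 1/31)²) = 1/((-3442/31)²) = 1/(11847364/961) = 961/11847364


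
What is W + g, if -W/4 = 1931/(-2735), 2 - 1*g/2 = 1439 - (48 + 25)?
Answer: -7453356/2735 ≈ -2725.2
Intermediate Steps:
g = -2728 (g = 4 - 2*(1439 - (48 + 25)) = 4 - 2*(1439 - 1*73) = 4 - 2*(1439 - 73) = 4 - 2*1366 = 4 - 2732 = -2728)
W = 7724/2735 (W = -7724/(-2735) = -7724*(-1)/2735 = -4*(-1931/2735) = 7724/2735 ≈ 2.8241)
W + g = 7724/2735 - 2728 = -7453356/2735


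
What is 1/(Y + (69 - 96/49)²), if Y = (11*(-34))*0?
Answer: 2401/10791225 ≈ 0.00022250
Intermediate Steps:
Y = 0 (Y = -374*0 = 0)
1/(Y + (69 - 96/49)²) = 1/(0 + (69 - 96/49)²) = 1/(0 + (3285/49)²) = 1/(0 + 10791225/2401) = 1/(10791225/2401) = 2401/10791225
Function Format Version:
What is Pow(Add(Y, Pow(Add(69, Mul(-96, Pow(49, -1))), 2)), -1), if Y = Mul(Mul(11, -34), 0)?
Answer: Rational(2401, 10791225) ≈ 0.00022250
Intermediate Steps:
Y = 0 (Y = Mul(-374, 0) = 0)
Pow(Add(Y, Pow(Add(69, Mul(-96, Pow(49, -1))), 2)), -1) = Pow(Add(0, Pow(Add(69, Mul(-96, Pow(49, -1))), 2)), -1) = Pow(Add(0, Pow(Add(69, Mul(-96, Rational(1, 49))), 2)), -1) = Pow(Add(0, Pow(Add(69, Rational(-96, 49)), 2)), -1) = Pow(Add(0, Pow(Rational(3285, 49), 2)), -1) = Pow(Add(0, Rational(10791225, 2401)), -1) = Pow(Rational(10791225, 2401), -1) = Rational(2401, 10791225)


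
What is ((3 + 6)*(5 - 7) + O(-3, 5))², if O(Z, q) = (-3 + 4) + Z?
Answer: 400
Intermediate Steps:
O(Z, q) = 1 + Z
((3 + 6)*(5 - 7) + O(-3, 5))² = ((3 + 6)*(5 - 7) + (1 - 3))² = (9*(-2) - 2)² = (-18 - 2)² = (-20)² = 400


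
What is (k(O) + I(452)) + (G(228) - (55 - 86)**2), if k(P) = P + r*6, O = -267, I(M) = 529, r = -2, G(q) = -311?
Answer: -1022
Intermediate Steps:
k(P) = -12 + P (k(P) = P - 2*6 = P - 12 = -12 + P)
(k(O) + I(452)) + (G(228) - (55 - 86)**2) = ((-12 - 267) + 529) + (-311 - (55 - 86)**2) = (-279 + 529) + (-311 - 1*(-31)**2) = 250 + (-311 - 1*961) = 250 + (-311 - 961) = 250 - 1272 = -1022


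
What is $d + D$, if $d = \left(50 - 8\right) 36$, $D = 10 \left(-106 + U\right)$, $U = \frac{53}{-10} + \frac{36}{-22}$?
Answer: $\frac{4209}{11} \approx 382.64$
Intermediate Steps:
$U = - \frac{763}{110}$ ($U = 53 \left(- \frac{1}{10}\right) + 36 \left(- \frac{1}{22}\right) = - \frac{53}{10} - \frac{18}{11} = - \frac{763}{110} \approx -6.9364$)
$D = - \frac{12423}{11}$ ($D = 10 \left(-106 - \frac{763}{110}\right) = 10 \left(- \frac{12423}{110}\right) = - \frac{12423}{11} \approx -1129.4$)
$d = 1512$ ($d = 42 \cdot 36 = 1512$)
$d + D = 1512 - \frac{12423}{11} = \frac{4209}{11}$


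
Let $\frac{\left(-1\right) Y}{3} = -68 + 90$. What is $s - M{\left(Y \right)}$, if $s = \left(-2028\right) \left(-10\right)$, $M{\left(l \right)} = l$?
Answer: $20346$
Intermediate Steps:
$Y = -66$ ($Y = - 3 \left(-68 + 90\right) = \left(-3\right) 22 = -66$)
$s = 20280$
$s - M{\left(Y \right)} = 20280 - -66 = 20280 + 66 = 20346$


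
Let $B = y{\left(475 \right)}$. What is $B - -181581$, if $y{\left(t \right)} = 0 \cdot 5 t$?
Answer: $181581$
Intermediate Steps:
$y{\left(t \right)} = 0$ ($y{\left(t \right)} = 0 t = 0$)
$B = 0$
$B - -181581 = 0 - -181581 = 0 + \left(-6328 + 187909\right) = 0 + 181581 = 181581$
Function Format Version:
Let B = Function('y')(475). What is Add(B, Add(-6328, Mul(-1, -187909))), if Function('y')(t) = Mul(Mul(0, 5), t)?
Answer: 181581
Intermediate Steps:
Function('y')(t) = 0 (Function('y')(t) = Mul(0, t) = 0)
B = 0
Add(B, Add(-6328, Mul(-1, -187909))) = Add(0, Add(-6328, Mul(-1, -187909))) = Add(0, Add(-6328, 187909)) = Add(0, 181581) = 181581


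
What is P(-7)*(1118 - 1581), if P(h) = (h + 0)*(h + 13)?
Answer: 19446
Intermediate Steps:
P(h) = h*(13 + h)
P(-7)*(1118 - 1581) = (-7*(13 - 7))*(1118 - 1581) = -7*6*(-463) = -42*(-463) = 19446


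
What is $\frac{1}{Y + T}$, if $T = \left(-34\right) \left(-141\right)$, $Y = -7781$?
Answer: $- \frac{1}{2987} \approx -0.00033478$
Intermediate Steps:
$T = 4794$
$\frac{1}{Y + T} = \frac{1}{-7781 + 4794} = \frac{1}{-2987} = - \frac{1}{2987}$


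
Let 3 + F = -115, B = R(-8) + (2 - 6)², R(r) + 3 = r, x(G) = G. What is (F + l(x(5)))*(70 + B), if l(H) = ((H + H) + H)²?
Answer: 8025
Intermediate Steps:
R(r) = -3 + r
B = 5 (B = (-3 - 8) + (2 - 6)² = -11 + (-4)² = -11 + 16 = 5)
l(H) = 9*H² (l(H) = (2*H + H)² = (3*H)² = 9*H²)
F = -118 (F = -3 - 115 = -118)
(F + l(x(5)))*(70 + B) = (-118 + 9*5²)*(70 + 5) = (-118 + 9*25)*75 = (-118 + 225)*75 = 107*75 = 8025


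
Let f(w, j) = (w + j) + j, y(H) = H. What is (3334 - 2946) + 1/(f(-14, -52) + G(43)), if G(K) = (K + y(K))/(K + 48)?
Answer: 4132885/10652 ≈ 387.99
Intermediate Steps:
G(K) = 2*K/(48 + K) (G(K) = (K + K)/(K + 48) = (2*K)/(48 + K) = 2*K/(48 + K))
f(w, j) = w + 2*j (f(w, j) = (j + w) + j = w + 2*j)
(3334 - 2946) + 1/(f(-14, -52) + G(43)) = (3334 - 2946) + 1/((-14 + 2*(-52)) + 2*43/(48 + 43)) = 388 + 1/((-14 - 104) + 2*43/91) = 388 + 1/(-118 + 2*43*(1/91)) = 388 + 1/(-118 + 86/91) = 388 + 1/(-10652/91) = 388 - 91/10652 = 4132885/10652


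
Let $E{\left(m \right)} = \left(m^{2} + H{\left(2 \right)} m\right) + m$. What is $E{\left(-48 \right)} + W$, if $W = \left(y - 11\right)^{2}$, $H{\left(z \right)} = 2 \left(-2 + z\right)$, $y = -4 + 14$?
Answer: $2257$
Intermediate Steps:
$y = 10$
$H{\left(z \right)} = -4 + 2 z$
$E{\left(m \right)} = m + m^{2}$ ($E{\left(m \right)} = \left(m^{2} + \left(-4 + 2 \cdot 2\right) m\right) + m = \left(m^{2} + \left(-4 + 4\right) m\right) + m = \left(m^{2} + 0 m\right) + m = \left(m^{2} + 0\right) + m = m^{2} + m = m + m^{2}$)
$W = 1$ ($W = \left(10 - 11\right)^{2} = \left(-1\right)^{2} = 1$)
$E{\left(-48 \right)} + W = - 48 \left(1 - 48\right) + 1 = \left(-48\right) \left(-47\right) + 1 = 2256 + 1 = 2257$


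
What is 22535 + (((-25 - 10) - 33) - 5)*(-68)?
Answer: 27499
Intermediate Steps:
22535 + (((-25 - 10) - 33) - 5)*(-68) = 22535 + ((-35 - 33) - 5)*(-68) = 22535 + (-68 - 5)*(-68) = 22535 - 73*(-68) = 22535 + 4964 = 27499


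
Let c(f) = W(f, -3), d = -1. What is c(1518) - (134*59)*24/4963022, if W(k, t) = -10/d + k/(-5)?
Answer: -3643332508/12407555 ≈ -293.64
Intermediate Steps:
W(k, t) = 10 - k/5 (W(k, t) = -10/(-1) + k/(-5) = -10*(-1) + k*(-⅕) = 10 - k/5)
c(f) = 10 - f/5
c(1518) - (134*59)*24/4963022 = (10 - ⅕*1518) - (134*59)*24/4963022 = (10 - 1518/5) - 7906*24/4963022 = -1468/5 - 189744/4963022 = -1468/5 - 1*94872/2481511 = -1468/5 - 94872/2481511 = -3643332508/12407555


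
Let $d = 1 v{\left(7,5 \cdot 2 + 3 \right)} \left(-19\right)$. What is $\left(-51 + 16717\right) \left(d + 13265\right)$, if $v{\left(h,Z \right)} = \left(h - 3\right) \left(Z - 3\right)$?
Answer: $208408330$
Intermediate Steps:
$v{\left(h,Z \right)} = \left(-3 + Z\right) \left(-3 + h\right)$ ($v{\left(h,Z \right)} = \left(-3 + h\right) \left(-3 + Z\right) = \left(-3 + Z\right) \left(-3 + h\right)$)
$d = -760$ ($d = 1 \left(9 - 3 \left(5 \cdot 2 + 3\right) - 21 + \left(5 \cdot 2 + 3\right) 7\right) \left(-19\right) = 1 \left(9 - 3 \left(10 + 3\right) - 21 + \left(10 + 3\right) 7\right) \left(-19\right) = 1 \left(9 - 39 - 21 + 13 \cdot 7\right) \left(-19\right) = 1 \left(9 - 39 - 21 + 91\right) \left(-19\right) = 1 \cdot 40 \left(-19\right) = 40 \left(-19\right) = -760$)
$\left(-51 + 16717\right) \left(d + 13265\right) = \left(-51 + 16717\right) \left(-760 + 13265\right) = 16666 \cdot 12505 = 208408330$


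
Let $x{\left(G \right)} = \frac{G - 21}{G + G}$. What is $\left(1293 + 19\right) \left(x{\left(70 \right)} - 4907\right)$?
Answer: $- \frac{32187624}{5} \approx -6.4375 \cdot 10^{6}$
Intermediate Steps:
$x{\left(G \right)} = \frac{-21 + G}{2 G}$
$\left(1293 + 19\right) \left(x{\left(70 \right)} - 4907\right) = \left(1293 + 19\right) \left(\frac{-21 + 70}{2 \cdot 70} - 4907\right) = 1312 \left(\frac{1}{2} \cdot \frac{1}{70} \cdot 49 - 4907\right) = 1312 \left(\frac{7}{20} - 4907\right) = 1312 \left(- \frac{98133}{20}\right) = - \frac{32187624}{5}$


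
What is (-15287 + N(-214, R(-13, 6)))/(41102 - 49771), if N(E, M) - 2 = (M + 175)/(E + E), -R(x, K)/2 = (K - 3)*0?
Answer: 6542155/3710332 ≈ 1.7632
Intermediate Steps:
R(x, K) = 0 (R(x, K) = -2*(K - 3)*0 = -2*(-3 + K)*0 = -2*0 = 0)
N(E, M) = 2 + (175 + M)/(2*E) (N(E, M) = 2 + (M + 175)/(E + E) = 2 + (175 + M)/((2*E)) = 2 + (175 + M)*(1/(2*E)) = 2 + (175 + M)/(2*E))
(-15287 + N(-214, R(-13, 6)))/(41102 - 49771) = (-15287 + (½)*(175 + 0 + 4*(-214))/(-214))/(41102 - 49771) = (-15287 + (½)*(-1/214)*(175 + 0 - 856))/(-8669) = (-15287 + (½)*(-1/214)*(-681))*(-1/8669) = (-15287 + 681/428)*(-1/8669) = -6542155/428*(-1/8669) = 6542155/3710332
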